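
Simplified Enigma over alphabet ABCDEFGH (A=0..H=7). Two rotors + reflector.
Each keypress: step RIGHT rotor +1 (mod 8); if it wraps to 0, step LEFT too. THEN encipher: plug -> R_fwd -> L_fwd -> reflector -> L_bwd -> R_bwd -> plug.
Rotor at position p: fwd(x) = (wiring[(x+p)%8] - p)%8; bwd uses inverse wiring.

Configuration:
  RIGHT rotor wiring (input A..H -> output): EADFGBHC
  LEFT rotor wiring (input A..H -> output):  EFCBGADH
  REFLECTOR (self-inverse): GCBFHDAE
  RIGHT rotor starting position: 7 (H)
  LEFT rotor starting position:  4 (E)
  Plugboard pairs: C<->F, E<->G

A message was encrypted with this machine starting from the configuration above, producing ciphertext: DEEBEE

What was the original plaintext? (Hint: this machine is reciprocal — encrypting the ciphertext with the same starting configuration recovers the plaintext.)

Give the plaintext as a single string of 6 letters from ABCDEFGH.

Answer: BFDFAF

Derivation:
Char 1 ('D'): step: R->0, L->5 (L advanced); D->plug->D->R->F->L->F->refl->D->L'->A->R'->B->plug->B
Char 2 ('E'): step: R->1, L=5; E->plug->G->R->B->L->G->refl->A->L'->E->R'->C->plug->F
Char 3 ('E'): step: R->2, L=5; E->plug->G->R->C->L->C->refl->B->L'->H->R'->D->plug->D
Char 4 ('B'): step: R->3, L=5; B->plug->B->R->D->L->H->refl->E->L'->G->R'->C->plug->F
Char 5 ('E'): step: R->4, L=5; E->plug->G->R->H->L->B->refl->C->L'->C->R'->A->plug->A
Char 6 ('E'): step: R->5, L=5; E->plug->G->R->A->L->D->refl->F->L'->F->R'->C->plug->F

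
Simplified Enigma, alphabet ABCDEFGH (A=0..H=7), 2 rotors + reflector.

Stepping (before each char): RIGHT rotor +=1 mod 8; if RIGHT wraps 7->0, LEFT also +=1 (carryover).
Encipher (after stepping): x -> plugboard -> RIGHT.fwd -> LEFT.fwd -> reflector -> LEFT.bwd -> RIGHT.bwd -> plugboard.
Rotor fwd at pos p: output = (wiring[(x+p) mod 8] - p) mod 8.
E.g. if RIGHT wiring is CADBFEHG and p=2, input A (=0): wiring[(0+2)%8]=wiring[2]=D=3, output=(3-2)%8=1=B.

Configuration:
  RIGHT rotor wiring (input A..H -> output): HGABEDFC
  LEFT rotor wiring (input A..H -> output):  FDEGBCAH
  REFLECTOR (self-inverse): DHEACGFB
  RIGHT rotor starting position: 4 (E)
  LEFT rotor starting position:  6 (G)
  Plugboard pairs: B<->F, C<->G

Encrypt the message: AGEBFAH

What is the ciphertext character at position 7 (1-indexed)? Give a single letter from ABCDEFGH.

Char 1 ('A'): step: R->5, L=6; A->plug->A->R->G->L->D->refl->A->L'->F->R'->C->plug->G
Char 2 ('G'): step: R->6, L=6; G->plug->C->R->B->L->B->refl->H->L'->C->R'->E->plug->E
Char 3 ('E'): step: R->7, L=6; E->plug->E->R->C->L->H->refl->B->L'->B->R'->D->plug->D
Char 4 ('B'): step: R->0, L->7 (L advanced); B->plug->F->R->D->L->F->refl->G->L'->B->R'->D->plug->D
Char 5 ('F'): step: R->1, L=7; F->plug->B->R->H->L->B->refl->H->L'->E->R'->F->plug->B
Char 6 ('A'): step: R->2, L=7; A->plug->A->R->G->L->D->refl->A->L'->A->R'->F->plug->B
Char 7 ('H'): step: R->3, L=7; H->plug->H->R->F->L->C->refl->E->L'->C->R'->D->plug->D

D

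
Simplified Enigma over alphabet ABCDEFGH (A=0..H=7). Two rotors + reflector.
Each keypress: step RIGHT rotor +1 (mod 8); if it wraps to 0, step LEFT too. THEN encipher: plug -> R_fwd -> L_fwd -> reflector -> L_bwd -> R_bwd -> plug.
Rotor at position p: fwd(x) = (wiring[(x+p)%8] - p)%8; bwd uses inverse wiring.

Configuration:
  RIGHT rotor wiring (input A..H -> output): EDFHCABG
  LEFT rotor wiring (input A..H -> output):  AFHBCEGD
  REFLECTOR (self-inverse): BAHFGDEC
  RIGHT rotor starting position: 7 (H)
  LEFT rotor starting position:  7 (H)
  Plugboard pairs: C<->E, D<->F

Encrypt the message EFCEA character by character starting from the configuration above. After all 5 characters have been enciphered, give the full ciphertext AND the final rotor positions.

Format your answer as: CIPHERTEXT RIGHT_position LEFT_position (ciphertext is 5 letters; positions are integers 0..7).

Char 1 ('E'): step: R->0, L->0 (L advanced); E->plug->C->R->F->L->E->refl->G->L'->G->R'->H->plug->H
Char 2 ('F'): step: R->1, L=0; F->plug->D->R->B->L->F->refl->D->L'->H->R'->E->plug->C
Char 3 ('C'): step: R->2, L=0; C->plug->E->R->H->L->D->refl->F->L'->B->R'->H->plug->H
Char 4 ('E'): step: R->3, L=0; E->plug->C->R->F->L->E->refl->G->L'->G->R'->D->plug->F
Char 5 ('A'): step: R->4, L=0; A->plug->A->R->G->L->G->refl->E->L'->F->R'->C->plug->E
Final: ciphertext=HCHFE, RIGHT=4, LEFT=0

Answer: HCHFE 4 0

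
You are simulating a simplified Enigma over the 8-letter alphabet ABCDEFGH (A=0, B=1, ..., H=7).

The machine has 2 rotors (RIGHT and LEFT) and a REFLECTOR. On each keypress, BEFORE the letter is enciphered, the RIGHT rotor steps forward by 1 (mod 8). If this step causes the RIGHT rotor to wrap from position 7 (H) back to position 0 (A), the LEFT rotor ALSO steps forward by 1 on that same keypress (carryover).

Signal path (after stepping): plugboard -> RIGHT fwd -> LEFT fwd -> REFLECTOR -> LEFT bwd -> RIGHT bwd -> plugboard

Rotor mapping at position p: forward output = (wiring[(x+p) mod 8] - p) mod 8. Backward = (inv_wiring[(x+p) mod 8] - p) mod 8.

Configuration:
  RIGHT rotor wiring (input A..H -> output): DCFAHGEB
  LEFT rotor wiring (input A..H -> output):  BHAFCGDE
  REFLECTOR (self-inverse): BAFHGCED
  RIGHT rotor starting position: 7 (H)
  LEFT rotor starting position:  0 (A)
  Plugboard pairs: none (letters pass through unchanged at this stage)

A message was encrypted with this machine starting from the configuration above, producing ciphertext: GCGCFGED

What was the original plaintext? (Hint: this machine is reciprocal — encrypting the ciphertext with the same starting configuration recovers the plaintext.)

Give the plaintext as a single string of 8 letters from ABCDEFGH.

Char 1 ('G'): step: R->0, L->1 (L advanced); G->plug->G->R->E->L->F->refl->C->L'->F->R'->C->plug->C
Char 2 ('C'): step: R->1, L=1; C->plug->C->R->H->L->A->refl->B->L'->D->R'->F->plug->F
Char 3 ('G'): step: R->2, L=1; G->plug->G->R->B->L->H->refl->D->L'->G->R'->B->plug->B
Char 4 ('C'): step: R->3, L=1; C->plug->C->R->D->L->B->refl->A->L'->H->R'->G->plug->G
Char 5 ('F'): step: R->4, L=1; F->plug->F->R->G->L->D->refl->H->L'->B->R'->G->plug->G
Char 6 ('G'): step: R->5, L=1; G->plug->G->R->D->L->B->refl->A->L'->H->R'->B->plug->B
Char 7 ('E'): step: R->6, L=1; E->plug->E->R->H->L->A->refl->B->L'->D->R'->B->plug->B
Char 8 ('D'): step: R->7, L=1; D->plug->D->R->G->L->D->refl->H->L'->B->R'->E->plug->E

Answer: CFBGGBBE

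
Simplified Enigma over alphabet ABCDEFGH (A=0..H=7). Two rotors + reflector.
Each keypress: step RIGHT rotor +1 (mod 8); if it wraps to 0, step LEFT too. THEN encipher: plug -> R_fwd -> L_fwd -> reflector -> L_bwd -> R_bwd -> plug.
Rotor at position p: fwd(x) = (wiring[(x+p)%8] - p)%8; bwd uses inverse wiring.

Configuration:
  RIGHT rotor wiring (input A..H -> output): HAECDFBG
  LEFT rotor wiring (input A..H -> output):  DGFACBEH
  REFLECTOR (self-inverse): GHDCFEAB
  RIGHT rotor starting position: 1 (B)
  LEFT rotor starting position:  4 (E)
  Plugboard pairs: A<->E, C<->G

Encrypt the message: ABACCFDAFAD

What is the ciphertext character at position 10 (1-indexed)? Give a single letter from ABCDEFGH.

Char 1 ('A'): step: R->2, L=4; A->plug->E->R->H->L->E->refl->F->L'->B->R'->C->plug->G
Char 2 ('B'): step: R->3, L=4; B->plug->B->R->A->L->G->refl->A->L'->C->R'->C->plug->G
Char 3 ('A'): step: R->4, L=4; A->plug->E->R->D->L->D->refl->C->L'->F->R'->C->plug->G
Char 4 ('C'): step: R->5, L=4; C->plug->G->R->F->L->C->refl->D->L'->D->R'->E->plug->A
Char 5 ('C'): step: R->6, L=4; C->plug->G->R->F->L->C->refl->D->L'->D->R'->A->plug->E
Char 6 ('F'): step: R->7, L=4; F->plug->F->R->E->L->H->refl->B->L'->G->R'->G->plug->C
Char 7 ('D'): step: R->0, L->5 (L advanced); D->plug->D->R->C->L->C->refl->D->L'->G->R'->H->plug->H
Char 8 ('A'): step: R->1, L=5; A->plug->E->R->E->L->B->refl->H->L'->B->R'->C->plug->G
Char 9 ('F'): step: R->2, L=5; F->plug->F->R->E->L->B->refl->H->L'->B->R'->C->plug->G
Char 10 ('A'): step: R->3, L=5; A->plug->E->R->D->L->G->refl->A->L'->F->R'->G->plug->C

C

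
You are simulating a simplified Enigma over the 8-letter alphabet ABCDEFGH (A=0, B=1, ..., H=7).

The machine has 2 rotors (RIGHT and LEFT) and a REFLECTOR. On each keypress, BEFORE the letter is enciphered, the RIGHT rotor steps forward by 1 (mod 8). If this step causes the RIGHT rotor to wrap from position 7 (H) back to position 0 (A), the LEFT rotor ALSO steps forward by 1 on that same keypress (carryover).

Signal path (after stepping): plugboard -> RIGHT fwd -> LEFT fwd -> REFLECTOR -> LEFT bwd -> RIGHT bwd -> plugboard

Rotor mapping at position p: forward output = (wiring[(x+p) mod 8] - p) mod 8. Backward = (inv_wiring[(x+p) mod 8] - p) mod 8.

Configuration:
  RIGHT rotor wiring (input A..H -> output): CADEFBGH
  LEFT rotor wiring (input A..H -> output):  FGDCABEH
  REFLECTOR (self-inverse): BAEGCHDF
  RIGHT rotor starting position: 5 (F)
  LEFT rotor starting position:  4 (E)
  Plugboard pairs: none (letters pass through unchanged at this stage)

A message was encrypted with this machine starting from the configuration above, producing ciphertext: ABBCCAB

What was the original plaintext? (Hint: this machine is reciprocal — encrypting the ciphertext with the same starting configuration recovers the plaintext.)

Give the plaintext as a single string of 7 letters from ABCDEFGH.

Answer: EHADECG

Derivation:
Char 1 ('A'): step: R->6, L=4; A->plug->A->R->A->L->E->refl->C->L'->F->R'->E->plug->E
Char 2 ('B'): step: R->7, L=4; B->plug->B->R->D->L->D->refl->G->L'->H->R'->H->plug->H
Char 3 ('B'): step: R->0, L->5 (L advanced); B->plug->B->R->A->L->E->refl->C->L'->C->R'->A->plug->A
Char 4 ('C'): step: R->1, L=5; C->plug->C->R->D->L->A->refl->B->L'->E->R'->D->plug->D
Char 5 ('C'): step: R->2, L=5; C->plug->C->R->D->L->A->refl->B->L'->E->R'->E->plug->E
Char 6 ('A'): step: R->3, L=5; A->plug->A->R->B->L->H->refl->F->L'->G->R'->C->plug->C
Char 7 ('B'): step: R->4, L=5; B->plug->B->R->F->L->G->refl->D->L'->H->R'->G->plug->G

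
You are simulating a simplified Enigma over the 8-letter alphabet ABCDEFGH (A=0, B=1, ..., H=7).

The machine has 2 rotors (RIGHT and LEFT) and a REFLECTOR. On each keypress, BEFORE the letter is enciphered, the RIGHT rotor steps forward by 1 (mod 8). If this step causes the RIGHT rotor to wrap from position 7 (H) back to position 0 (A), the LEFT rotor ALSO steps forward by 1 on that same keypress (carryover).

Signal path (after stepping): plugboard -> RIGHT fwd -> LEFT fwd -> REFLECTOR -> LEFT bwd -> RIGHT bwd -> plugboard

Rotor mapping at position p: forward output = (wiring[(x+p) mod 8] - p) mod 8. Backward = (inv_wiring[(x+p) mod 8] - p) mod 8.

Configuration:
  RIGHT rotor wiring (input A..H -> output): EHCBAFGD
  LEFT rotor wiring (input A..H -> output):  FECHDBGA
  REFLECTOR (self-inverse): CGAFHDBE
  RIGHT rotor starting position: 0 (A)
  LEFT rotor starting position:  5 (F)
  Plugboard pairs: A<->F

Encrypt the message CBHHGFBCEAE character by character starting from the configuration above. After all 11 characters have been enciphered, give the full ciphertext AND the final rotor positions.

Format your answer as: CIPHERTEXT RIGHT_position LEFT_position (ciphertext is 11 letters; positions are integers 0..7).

Char 1 ('C'): step: R->1, L=5; C->plug->C->R->A->L->E->refl->H->L'->E->R'->E->plug->E
Char 2 ('B'): step: R->2, L=5; B->plug->B->R->H->L->G->refl->B->L'->B->R'->F->plug->A
Char 3 ('H'): step: R->3, L=5; H->plug->H->R->H->L->G->refl->B->L'->B->R'->F->plug->A
Char 4 ('H'): step: R->4, L=5; H->plug->H->R->F->L->F->refl->D->L'->C->R'->C->plug->C
Char 5 ('G'): step: R->5, L=5; G->plug->G->R->E->L->H->refl->E->L'->A->R'->A->plug->F
Char 6 ('F'): step: R->6, L=5; F->plug->A->R->A->L->E->refl->H->L'->E->R'->E->plug->E
Char 7 ('B'): step: R->7, L=5; B->plug->B->R->F->L->F->refl->D->L'->C->R'->E->plug->E
Char 8 ('C'): step: R->0, L->6 (L advanced); C->plug->C->R->C->L->H->refl->E->L'->E->R'->A->plug->F
Char 9 ('E'): step: R->1, L=6; E->plug->E->R->E->L->E->refl->H->L'->C->R'->G->plug->G
Char 10 ('A'): step: R->2, L=6; A->plug->F->R->B->L->C->refl->A->L'->A->R'->A->plug->F
Char 11 ('E'): step: R->3, L=6; E->plug->E->R->A->L->A->refl->C->L'->B->R'->F->plug->A
Final: ciphertext=EAACFEEFGFA, RIGHT=3, LEFT=6

Answer: EAACFEEFGFA 3 6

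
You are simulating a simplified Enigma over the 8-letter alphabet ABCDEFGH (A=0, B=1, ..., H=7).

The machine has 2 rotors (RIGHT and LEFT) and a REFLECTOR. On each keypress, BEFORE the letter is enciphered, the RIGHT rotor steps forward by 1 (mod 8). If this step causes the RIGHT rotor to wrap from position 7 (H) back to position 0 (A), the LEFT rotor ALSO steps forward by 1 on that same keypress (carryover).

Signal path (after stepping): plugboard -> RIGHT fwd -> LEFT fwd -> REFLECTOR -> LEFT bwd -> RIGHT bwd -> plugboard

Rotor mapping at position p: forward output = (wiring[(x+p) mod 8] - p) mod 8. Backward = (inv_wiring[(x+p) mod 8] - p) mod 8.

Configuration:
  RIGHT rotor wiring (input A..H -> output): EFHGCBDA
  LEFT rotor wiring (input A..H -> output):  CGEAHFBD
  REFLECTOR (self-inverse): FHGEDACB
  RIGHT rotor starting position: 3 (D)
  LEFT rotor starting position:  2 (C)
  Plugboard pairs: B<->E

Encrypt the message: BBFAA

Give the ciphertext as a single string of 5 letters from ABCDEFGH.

Char 1 ('B'): step: R->4, L=2; B->plug->E->R->A->L->C->refl->G->L'->B->R'->F->plug->F
Char 2 ('B'): step: R->5, L=2; B->plug->E->R->A->L->C->refl->G->L'->B->R'->G->plug->G
Char 3 ('F'): step: R->6, L=2; F->plug->F->R->A->L->C->refl->G->L'->B->R'->E->plug->B
Char 4 ('A'): step: R->7, L=2; A->plug->A->R->B->L->G->refl->C->L'->A->R'->D->plug->D
Char 5 ('A'): step: R->0, L->3 (L advanced); A->plug->A->R->E->L->A->refl->F->L'->A->R'->H->plug->H

Answer: FGBDH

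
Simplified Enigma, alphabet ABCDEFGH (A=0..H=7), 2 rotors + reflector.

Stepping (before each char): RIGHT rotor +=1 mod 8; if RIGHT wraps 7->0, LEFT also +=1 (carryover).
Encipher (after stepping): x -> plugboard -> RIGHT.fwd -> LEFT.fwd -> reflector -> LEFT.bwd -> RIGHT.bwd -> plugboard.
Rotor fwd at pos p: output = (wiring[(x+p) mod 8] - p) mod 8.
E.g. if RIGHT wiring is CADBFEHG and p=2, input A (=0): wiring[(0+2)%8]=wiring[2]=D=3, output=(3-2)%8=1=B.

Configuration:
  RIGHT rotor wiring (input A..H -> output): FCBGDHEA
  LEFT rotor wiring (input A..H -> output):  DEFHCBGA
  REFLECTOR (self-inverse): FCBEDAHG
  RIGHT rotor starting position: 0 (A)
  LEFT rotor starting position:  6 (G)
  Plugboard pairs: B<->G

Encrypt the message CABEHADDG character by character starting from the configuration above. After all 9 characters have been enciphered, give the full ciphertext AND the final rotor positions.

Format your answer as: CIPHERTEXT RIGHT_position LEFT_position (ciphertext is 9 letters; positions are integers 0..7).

Answer: AFHBGCBHE 1 7

Derivation:
Char 1 ('C'): step: R->1, L=6; C->plug->C->R->F->L->B->refl->C->L'->B->R'->A->plug->A
Char 2 ('A'): step: R->2, L=6; A->plug->A->R->H->L->D->refl->E->L'->G->R'->F->plug->F
Char 3 ('B'): step: R->3, L=6; B->plug->G->R->H->L->D->refl->E->L'->G->R'->H->plug->H
Char 4 ('E'): step: R->4, L=6; E->plug->E->R->B->L->C->refl->B->L'->F->R'->G->plug->B
Char 5 ('H'): step: R->5, L=6; H->plug->H->R->G->L->E->refl->D->L'->H->R'->B->plug->G
Char 6 ('A'): step: R->6, L=6; A->plug->A->R->G->L->E->refl->D->L'->H->R'->C->plug->C
Char 7 ('D'): step: R->7, L=6; D->plug->D->R->C->L->F->refl->A->L'->A->R'->G->plug->B
Char 8 ('D'): step: R->0, L->7 (L advanced); D->plug->D->R->G->L->C->refl->B->L'->A->R'->H->plug->H
Char 9 ('G'): step: R->1, L=7; G->plug->B->R->A->L->B->refl->C->L'->G->R'->E->plug->E
Final: ciphertext=AFHBGCBHE, RIGHT=1, LEFT=7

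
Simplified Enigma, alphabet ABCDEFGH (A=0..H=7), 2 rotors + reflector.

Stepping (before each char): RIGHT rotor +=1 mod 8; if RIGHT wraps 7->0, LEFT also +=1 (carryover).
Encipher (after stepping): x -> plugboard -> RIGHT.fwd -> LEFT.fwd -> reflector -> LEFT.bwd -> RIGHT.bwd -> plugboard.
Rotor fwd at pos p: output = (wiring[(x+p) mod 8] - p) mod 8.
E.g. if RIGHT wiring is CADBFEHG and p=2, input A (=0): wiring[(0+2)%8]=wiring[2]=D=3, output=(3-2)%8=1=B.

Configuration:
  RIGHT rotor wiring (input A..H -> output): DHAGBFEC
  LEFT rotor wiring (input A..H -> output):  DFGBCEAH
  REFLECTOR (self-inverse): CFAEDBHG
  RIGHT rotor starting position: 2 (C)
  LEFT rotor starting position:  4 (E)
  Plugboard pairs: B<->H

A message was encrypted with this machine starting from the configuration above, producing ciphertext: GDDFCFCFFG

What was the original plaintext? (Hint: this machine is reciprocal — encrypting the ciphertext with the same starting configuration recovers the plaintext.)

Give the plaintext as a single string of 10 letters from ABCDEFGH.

Answer: FHGHHHHDAB

Derivation:
Char 1 ('G'): step: R->3, L=4; G->plug->G->R->E->L->H->refl->G->L'->A->R'->F->plug->F
Char 2 ('D'): step: R->4, L=4; D->plug->D->R->G->L->C->refl->A->L'->B->R'->B->plug->H
Char 3 ('D'): step: R->5, L=4; D->plug->D->R->G->L->C->refl->A->L'->B->R'->G->plug->G
Char 4 ('F'): step: R->6, L=4; F->plug->F->R->A->L->G->refl->H->L'->E->R'->B->plug->H
Char 5 ('C'): step: R->7, L=4; C->plug->C->R->A->L->G->refl->H->L'->E->R'->B->plug->H
Char 6 ('F'): step: R->0, L->5 (L advanced); F->plug->F->R->F->L->B->refl->F->L'->H->R'->B->plug->H
Char 7 ('C'): step: R->1, L=5; C->plug->C->R->F->L->B->refl->F->L'->H->R'->B->plug->H
Char 8 ('F'): step: R->2, L=5; F->plug->F->R->A->L->H->refl->G->L'->D->R'->D->plug->D
Char 9 ('F'): step: R->3, L=5; F->plug->F->R->A->L->H->refl->G->L'->D->R'->A->plug->A
Char 10 ('G'): step: R->4, L=5; G->plug->G->R->E->L->A->refl->C->L'->C->R'->H->plug->B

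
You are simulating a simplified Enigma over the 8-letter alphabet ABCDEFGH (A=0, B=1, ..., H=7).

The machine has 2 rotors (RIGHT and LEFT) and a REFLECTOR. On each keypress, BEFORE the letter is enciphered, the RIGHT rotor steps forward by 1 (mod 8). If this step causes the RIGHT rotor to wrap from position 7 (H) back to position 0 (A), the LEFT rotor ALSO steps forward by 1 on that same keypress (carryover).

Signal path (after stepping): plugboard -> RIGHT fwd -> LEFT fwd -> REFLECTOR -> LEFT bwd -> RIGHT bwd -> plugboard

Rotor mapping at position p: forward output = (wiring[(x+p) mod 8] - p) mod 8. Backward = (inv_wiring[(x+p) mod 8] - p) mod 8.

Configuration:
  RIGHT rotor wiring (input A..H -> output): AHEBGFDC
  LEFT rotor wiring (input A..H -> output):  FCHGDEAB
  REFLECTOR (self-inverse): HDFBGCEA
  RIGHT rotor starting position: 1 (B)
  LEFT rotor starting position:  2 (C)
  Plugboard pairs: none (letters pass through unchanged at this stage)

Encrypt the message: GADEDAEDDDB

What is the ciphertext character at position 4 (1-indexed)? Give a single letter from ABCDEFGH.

Char 1 ('G'): step: R->2, L=2; G->plug->G->R->G->L->D->refl->B->L'->C->R'->A->plug->A
Char 2 ('A'): step: R->3, L=2; A->plug->A->R->G->L->D->refl->B->L'->C->R'->C->plug->C
Char 3 ('D'): step: R->4, L=2; D->plug->D->R->G->L->D->refl->B->L'->C->R'->A->plug->A
Char 4 ('E'): step: R->5, L=2; E->plug->E->R->C->L->B->refl->D->L'->G->R'->B->plug->B

B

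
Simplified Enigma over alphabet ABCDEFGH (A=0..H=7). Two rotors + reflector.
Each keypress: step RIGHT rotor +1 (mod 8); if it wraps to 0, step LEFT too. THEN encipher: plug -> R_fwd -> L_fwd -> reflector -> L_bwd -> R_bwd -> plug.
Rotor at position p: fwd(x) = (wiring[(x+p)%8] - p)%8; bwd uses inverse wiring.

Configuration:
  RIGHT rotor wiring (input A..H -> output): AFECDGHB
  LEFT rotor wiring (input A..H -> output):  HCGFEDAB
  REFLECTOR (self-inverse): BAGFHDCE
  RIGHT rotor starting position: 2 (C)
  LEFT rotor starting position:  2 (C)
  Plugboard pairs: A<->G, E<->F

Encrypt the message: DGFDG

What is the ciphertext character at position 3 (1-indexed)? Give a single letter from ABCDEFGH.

Char 1 ('D'): step: R->3, L=2; D->plug->D->R->E->L->G->refl->C->L'->C->R'->G->plug->A
Char 2 ('G'): step: R->4, L=2; G->plug->A->R->H->L->A->refl->B->L'->D->R'->C->plug->C
Char 3 ('F'): step: R->5, L=2; F->plug->E->R->A->L->E->refl->H->L'->F->R'->G->plug->A

A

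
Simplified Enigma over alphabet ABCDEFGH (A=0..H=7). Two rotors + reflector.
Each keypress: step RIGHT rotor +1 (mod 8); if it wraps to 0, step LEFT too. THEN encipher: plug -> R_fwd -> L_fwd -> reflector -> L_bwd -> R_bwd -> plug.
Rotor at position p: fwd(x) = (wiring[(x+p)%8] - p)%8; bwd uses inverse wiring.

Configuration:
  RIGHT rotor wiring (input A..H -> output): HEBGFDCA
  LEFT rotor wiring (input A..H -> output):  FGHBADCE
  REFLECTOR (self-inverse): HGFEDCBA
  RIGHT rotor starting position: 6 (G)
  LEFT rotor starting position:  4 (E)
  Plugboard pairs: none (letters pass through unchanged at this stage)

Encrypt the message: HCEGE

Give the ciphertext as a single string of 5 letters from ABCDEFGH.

Char 1 ('H'): step: R->7, L=4; H->plug->H->R->D->L->A->refl->H->L'->B->R'->A->plug->A
Char 2 ('C'): step: R->0, L->5 (L advanced); C->plug->C->R->B->L->F->refl->C->L'->F->R'->E->plug->E
Char 3 ('E'): step: R->1, L=5; E->plug->E->R->C->L->H->refl->A->L'->D->R'->A->plug->A
Char 4 ('G'): step: R->2, L=5; G->plug->G->R->F->L->C->refl->F->L'->B->R'->D->plug->D
Char 5 ('E'): step: R->3, L=5; E->plug->E->R->F->L->C->refl->F->L'->B->R'->G->plug->G

Answer: AEADG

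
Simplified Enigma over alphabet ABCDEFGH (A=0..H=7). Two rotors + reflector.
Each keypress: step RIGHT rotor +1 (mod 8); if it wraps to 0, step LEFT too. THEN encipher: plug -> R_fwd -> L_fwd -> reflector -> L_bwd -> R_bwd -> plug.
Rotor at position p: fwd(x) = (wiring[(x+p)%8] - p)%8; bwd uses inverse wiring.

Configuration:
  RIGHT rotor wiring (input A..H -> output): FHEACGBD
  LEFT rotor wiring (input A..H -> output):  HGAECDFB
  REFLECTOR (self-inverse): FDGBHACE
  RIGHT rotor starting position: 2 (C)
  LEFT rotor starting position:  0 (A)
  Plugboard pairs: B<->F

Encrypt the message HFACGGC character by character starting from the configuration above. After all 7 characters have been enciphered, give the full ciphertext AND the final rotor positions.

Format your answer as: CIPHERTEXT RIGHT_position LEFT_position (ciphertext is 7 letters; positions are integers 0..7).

Char 1 ('H'): step: R->3, L=0; H->plug->H->R->B->L->G->refl->C->L'->E->R'->G->plug->G
Char 2 ('F'): step: R->4, L=0; F->plug->B->R->C->L->A->refl->F->L'->G->R'->A->plug->A
Char 3 ('A'): step: R->5, L=0; A->plug->A->R->B->L->G->refl->C->L'->E->R'->B->plug->F
Char 4 ('C'): step: R->6, L=0; C->plug->C->R->H->L->B->refl->D->L'->F->R'->B->plug->F
Char 5 ('G'): step: R->7, L=0; G->plug->G->R->H->L->B->refl->D->L'->F->R'->D->plug->D
Char 6 ('G'): step: R->0, L->1 (L advanced); G->plug->G->R->B->L->H->refl->E->L'->F->R'->A->plug->A
Char 7 ('C'): step: R->1, L=1; C->plug->C->R->H->L->G->refl->C->L'->E->R'->H->plug->H
Final: ciphertext=GAFFDAH, RIGHT=1, LEFT=1

Answer: GAFFDAH 1 1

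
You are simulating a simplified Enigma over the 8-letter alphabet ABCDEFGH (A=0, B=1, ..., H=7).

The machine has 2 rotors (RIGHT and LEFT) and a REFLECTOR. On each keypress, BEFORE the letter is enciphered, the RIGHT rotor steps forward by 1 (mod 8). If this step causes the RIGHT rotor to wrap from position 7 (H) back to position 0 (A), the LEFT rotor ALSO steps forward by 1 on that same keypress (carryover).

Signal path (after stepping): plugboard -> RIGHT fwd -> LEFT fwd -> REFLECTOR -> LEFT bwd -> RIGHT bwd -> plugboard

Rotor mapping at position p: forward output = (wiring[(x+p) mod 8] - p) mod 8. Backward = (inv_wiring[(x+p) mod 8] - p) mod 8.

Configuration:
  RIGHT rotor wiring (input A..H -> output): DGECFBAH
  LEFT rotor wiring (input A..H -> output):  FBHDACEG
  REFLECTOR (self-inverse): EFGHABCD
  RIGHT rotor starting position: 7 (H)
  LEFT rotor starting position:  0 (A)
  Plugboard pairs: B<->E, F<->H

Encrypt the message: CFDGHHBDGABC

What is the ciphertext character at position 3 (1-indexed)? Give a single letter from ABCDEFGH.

Char 1 ('C'): step: R->0, L->1 (L advanced); C->plug->C->R->E->L->B->refl->F->L'->G->R'->B->plug->E
Char 2 ('F'): step: R->1, L=1; F->plug->H->R->C->L->C->refl->G->L'->B->R'->C->plug->C
Char 3 ('D'): step: R->2, L=1; D->plug->D->R->H->L->E->refl->A->L'->A->R'->B->plug->E

E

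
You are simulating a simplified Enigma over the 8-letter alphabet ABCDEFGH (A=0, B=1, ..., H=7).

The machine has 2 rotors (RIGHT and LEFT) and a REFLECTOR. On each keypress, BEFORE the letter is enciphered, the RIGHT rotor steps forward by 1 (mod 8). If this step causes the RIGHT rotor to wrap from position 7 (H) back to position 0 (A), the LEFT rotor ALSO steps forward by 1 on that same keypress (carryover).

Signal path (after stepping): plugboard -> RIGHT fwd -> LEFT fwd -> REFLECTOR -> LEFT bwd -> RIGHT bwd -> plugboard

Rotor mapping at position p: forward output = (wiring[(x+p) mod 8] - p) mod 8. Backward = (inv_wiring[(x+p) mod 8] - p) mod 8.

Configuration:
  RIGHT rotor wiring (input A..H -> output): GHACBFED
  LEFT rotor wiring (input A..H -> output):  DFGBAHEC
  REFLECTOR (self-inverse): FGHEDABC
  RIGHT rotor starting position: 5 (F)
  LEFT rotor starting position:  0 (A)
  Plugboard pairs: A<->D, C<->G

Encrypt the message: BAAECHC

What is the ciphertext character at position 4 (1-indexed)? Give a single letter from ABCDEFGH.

Char 1 ('B'): step: R->6, L=0; B->plug->B->R->F->L->H->refl->C->L'->H->R'->H->plug->H
Char 2 ('A'): step: R->7, L=0; A->plug->D->R->B->L->F->refl->A->L'->E->R'->A->plug->D
Char 3 ('A'): step: R->0, L->1 (L advanced); A->plug->D->R->C->L->A->refl->F->L'->B->R'->E->plug->E
Char 4 ('E'): step: R->1, L=1; E->plug->E->R->E->L->G->refl->B->L'->G->R'->A->plug->D

D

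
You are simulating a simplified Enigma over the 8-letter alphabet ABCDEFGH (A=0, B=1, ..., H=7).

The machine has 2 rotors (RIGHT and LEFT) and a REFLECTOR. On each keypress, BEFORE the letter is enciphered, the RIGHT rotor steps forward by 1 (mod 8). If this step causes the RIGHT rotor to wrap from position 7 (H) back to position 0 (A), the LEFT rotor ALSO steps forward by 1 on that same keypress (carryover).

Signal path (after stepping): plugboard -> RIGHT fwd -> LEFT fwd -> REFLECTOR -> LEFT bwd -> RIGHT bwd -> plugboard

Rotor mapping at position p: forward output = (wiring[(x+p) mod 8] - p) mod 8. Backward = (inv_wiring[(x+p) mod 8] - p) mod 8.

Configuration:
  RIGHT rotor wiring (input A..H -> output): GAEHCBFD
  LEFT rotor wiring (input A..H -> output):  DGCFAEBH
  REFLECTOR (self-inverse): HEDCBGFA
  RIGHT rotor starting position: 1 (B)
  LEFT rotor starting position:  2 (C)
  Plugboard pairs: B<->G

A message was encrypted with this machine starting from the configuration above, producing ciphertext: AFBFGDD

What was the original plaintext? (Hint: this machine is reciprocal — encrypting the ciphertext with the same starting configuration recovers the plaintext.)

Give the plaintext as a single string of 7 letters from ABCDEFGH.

Answer: GHFCDBB

Derivation:
Char 1 ('A'): step: R->2, L=2; A->plug->A->R->C->L->G->refl->F->L'->F->R'->B->plug->G
Char 2 ('F'): step: R->3, L=2; F->plug->F->R->D->L->C->refl->D->L'->B->R'->H->plug->H
Char 3 ('B'): step: R->4, L=2; B->plug->G->R->A->L->A->refl->H->L'->E->R'->F->plug->F
Char 4 ('F'): step: R->5, L=2; F->plug->F->R->H->L->E->refl->B->L'->G->R'->C->plug->C
Char 5 ('G'): step: R->6, L=2; G->plug->B->R->F->L->F->refl->G->L'->C->R'->D->plug->D
Char 6 ('D'): step: R->7, L=2; D->plug->D->R->F->L->F->refl->G->L'->C->R'->G->plug->B
Char 7 ('D'): step: R->0, L->3 (L advanced); D->plug->D->R->H->L->H->refl->A->L'->F->R'->G->plug->B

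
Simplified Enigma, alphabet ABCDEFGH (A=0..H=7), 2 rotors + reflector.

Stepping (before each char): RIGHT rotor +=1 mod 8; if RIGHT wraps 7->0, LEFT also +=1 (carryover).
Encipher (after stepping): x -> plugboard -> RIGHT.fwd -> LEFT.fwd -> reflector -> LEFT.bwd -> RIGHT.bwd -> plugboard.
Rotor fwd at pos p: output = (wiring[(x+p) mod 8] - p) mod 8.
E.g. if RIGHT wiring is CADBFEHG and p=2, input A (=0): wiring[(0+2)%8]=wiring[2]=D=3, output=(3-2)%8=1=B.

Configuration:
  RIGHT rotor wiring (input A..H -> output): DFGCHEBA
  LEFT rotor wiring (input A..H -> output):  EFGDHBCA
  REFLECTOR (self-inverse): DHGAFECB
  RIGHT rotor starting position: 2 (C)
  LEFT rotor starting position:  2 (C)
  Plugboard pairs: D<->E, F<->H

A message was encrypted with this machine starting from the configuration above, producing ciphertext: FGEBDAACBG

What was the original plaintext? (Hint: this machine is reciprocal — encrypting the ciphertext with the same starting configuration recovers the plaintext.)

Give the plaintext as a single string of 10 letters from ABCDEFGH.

Answer: CBGDABCFCF

Derivation:
Char 1 ('F'): step: R->3, L=2; F->plug->H->R->D->L->H->refl->B->L'->B->R'->C->plug->C
Char 2 ('G'): step: R->4, L=2; G->plug->G->R->C->L->F->refl->E->L'->A->R'->B->plug->B
Char 3 ('E'): step: R->5, L=2; E->plug->D->R->G->L->C->refl->G->L'->F->R'->G->plug->G
Char 4 ('B'): step: R->6, L=2; B->plug->B->R->C->L->F->refl->E->L'->A->R'->E->plug->D
Char 5 ('D'): step: R->7, L=2; D->plug->E->R->D->L->H->refl->B->L'->B->R'->A->plug->A
Char 6 ('A'): step: R->0, L->3 (L advanced); A->plug->A->R->D->L->H->refl->B->L'->F->R'->B->plug->B
Char 7 ('A'): step: R->1, L=3; A->plug->A->R->E->L->F->refl->E->L'->B->R'->C->plug->C
Char 8 ('C'): step: R->2, L=3; C->plug->C->R->F->L->B->refl->H->L'->D->R'->H->plug->F
Char 9 ('B'): step: R->3, L=3; B->plug->B->R->E->L->F->refl->E->L'->B->R'->C->plug->C
Char 10 ('G'): step: R->4, L=3; G->plug->G->R->C->L->G->refl->C->L'->G->R'->H->plug->F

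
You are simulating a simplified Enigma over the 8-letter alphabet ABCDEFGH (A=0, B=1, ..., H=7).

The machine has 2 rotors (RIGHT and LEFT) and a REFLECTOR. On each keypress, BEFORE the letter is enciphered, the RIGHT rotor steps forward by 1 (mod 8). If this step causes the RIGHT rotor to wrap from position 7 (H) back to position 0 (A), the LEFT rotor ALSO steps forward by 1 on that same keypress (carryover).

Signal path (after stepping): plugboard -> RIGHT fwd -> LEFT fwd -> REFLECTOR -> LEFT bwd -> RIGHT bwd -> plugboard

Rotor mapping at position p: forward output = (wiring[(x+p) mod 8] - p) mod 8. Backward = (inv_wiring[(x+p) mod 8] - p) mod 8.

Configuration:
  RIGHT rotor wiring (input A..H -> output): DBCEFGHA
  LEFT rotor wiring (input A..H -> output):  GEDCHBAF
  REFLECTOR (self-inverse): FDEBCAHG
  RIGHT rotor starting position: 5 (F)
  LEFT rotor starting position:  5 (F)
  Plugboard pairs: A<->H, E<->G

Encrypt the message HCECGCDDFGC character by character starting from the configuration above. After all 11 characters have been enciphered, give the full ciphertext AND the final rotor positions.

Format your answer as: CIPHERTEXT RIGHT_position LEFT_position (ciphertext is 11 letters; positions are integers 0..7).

Answer: DFFBHHBEEAG 0 7

Derivation:
Char 1 ('H'): step: R->6, L=5; H->plug->A->R->B->L->D->refl->B->L'->D->R'->D->plug->D
Char 2 ('C'): step: R->7, L=5; C->plug->C->R->C->L->A->refl->F->L'->G->R'->F->plug->F
Char 3 ('E'): step: R->0, L->6 (L advanced); E->plug->G->R->H->L->D->refl->B->L'->G->R'->F->plug->F
Char 4 ('C'): step: R->1, L=6; C->plug->C->R->D->L->G->refl->H->L'->B->R'->B->plug->B
Char 5 ('G'): step: R->2, L=6; G->plug->E->R->F->L->E->refl->C->L'->A->R'->A->plug->H
Char 6 ('C'): step: R->3, L=6; C->plug->C->R->D->L->G->refl->H->L'->B->R'->A->plug->H
Char 7 ('D'): step: R->4, L=6; D->plug->D->R->E->L->F->refl->A->L'->C->R'->B->plug->B
Char 8 ('D'): step: R->5, L=6; D->plug->D->R->G->L->B->refl->D->L'->H->R'->G->plug->E
Char 9 ('F'): step: R->6, L=6; F->plug->F->R->G->L->B->refl->D->L'->H->R'->G->plug->E
Char 10 ('G'): step: R->7, L=6; G->plug->E->R->F->L->E->refl->C->L'->A->R'->H->plug->A
Char 11 ('C'): step: R->0, L->7 (L advanced); C->plug->C->R->C->L->F->refl->A->L'->F->R'->E->plug->G
Final: ciphertext=DFFBHHBEEAG, RIGHT=0, LEFT=7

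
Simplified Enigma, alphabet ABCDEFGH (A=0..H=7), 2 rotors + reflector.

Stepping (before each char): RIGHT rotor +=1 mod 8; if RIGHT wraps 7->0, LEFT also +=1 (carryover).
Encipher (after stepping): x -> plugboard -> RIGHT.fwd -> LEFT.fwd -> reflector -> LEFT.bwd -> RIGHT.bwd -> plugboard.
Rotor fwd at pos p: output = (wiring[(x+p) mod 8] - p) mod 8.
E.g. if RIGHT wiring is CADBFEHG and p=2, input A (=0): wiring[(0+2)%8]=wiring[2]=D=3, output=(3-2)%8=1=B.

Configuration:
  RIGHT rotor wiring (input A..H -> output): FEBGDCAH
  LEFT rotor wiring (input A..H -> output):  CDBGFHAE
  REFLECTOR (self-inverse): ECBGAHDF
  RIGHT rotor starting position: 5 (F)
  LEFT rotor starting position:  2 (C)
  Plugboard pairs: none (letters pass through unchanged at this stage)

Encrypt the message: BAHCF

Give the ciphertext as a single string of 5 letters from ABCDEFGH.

Answer: DGGAG

Derivation:
Char 1 ('B'): step: R->6, L=2; B->plug->B->R->B->L->E->refl->A->L'->G->R'->D->plug->D
Char 2 ('A'): step: R->7, L=2; A->plug->A->R->A->L->H->refl->F->L'->D->R'->G->plug->G
Char 3 ('H'): step: R->0, L->3 (L advanced); H->plug->H->R->H->L->G->refl->D->L'->A->R'->G->plug->G
Char 4 ('C'): step: R->1, L=3; C->plug->C->R->F->L->H->refl->F->L'->D->R'->A->plug->A
Char 5 ('F'): step: R->2, L=3; F->plug->F->R->F->L->H->refl->F->L'->D->R'->G->plug->G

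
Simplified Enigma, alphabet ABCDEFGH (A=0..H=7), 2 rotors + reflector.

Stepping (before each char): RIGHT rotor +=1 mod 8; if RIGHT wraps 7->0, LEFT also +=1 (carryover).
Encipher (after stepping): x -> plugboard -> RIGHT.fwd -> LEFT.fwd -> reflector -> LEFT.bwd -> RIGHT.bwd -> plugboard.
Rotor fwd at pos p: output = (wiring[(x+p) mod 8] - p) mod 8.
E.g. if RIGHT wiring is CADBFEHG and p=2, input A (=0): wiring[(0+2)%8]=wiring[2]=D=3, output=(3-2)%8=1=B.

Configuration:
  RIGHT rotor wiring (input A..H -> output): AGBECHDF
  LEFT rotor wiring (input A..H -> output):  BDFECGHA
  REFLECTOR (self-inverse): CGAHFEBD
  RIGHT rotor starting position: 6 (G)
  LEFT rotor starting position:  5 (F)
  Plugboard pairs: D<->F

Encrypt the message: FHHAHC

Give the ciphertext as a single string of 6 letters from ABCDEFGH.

Char 1 ('F'): step: R->7, L=5; F->plug->D->R->C->L->D->refl->H->L'->G->R'->A->plug->A
Char 2 ('H'): step: R->0, L->6 (L advanced); H->plug->H->R->F->L->G->refl->B->L'->A->R'->A->plug->A
Char 3 ('H'): step: R->1, L=6; H->plug->H->R->H->L->A->refl->C->L'->B->R'->D->plug->F
Char 4 ('A'): step: R->2, L=6; A->plug->A->R->H->L->A->refl->C->L'->B->R'->E->plug->E
Char 5 ('H'): step: R->3, L=6; H->plug->H->R->G->L->E->refl->F->L'->D->R'->G->plug->G
Char 6 ('C'): step: R->4, L=6; C->plug->C->R->H->L->A->refl->C->L'->B->R'->D->plug->F

Answer: AAFEGF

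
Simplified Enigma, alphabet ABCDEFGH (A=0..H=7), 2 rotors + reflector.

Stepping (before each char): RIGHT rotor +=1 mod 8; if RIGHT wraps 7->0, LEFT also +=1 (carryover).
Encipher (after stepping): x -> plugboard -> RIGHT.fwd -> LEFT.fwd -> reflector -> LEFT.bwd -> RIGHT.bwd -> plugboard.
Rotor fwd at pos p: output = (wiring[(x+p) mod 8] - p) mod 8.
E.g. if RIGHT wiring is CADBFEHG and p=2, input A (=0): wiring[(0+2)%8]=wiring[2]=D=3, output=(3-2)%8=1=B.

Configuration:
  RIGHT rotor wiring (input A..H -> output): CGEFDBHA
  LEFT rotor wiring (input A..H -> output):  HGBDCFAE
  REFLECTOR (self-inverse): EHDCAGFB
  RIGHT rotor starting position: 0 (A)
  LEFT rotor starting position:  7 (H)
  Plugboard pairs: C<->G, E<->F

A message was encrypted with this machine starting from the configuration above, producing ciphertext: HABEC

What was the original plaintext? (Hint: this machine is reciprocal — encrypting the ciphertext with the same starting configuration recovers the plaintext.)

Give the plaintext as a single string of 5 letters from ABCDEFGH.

Char 1 ('H'): step: R->1, L=7; H->plug->H->R->B->L->A->refl->E->L'->E->R'->C->plug->G
Char 2 ('A'): step: R->2, L=7; A->plug->A->R->C->L->H->refl->B->L'->H->R'->D->plug->D
Char 3 ('B'): step: R->3, L=7; B->plug->B->R->A->L->F->refl->G->L'->G->R'->C->plug->G
Char 4 ('E'): step: R->4, L=7; E->plug->F->R->C->L->H->refl->B->L'->H->R'->A->plug->A
Char 5 ('C'): step: R->5, L=7; C->plug->G->R->A->L->F->refl->G->L'->G->R'->H->plug->H

Answer: GDGAH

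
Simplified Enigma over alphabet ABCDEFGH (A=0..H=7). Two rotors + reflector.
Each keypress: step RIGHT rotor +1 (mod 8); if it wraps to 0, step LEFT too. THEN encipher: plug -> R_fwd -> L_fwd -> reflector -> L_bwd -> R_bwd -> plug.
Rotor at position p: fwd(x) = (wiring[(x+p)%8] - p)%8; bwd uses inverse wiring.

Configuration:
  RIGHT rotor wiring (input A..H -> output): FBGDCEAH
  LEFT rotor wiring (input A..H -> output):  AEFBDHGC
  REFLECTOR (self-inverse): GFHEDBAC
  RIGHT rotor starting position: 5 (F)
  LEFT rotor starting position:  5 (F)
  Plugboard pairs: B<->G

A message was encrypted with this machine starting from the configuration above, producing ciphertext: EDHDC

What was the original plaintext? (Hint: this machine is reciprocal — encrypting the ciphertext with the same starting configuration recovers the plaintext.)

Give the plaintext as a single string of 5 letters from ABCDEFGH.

Answer: BBCGB

Derivation:
Char 1 ('E'): step: R->6, L=5; E->plug->E->R->A->L->C->refl->H->L'->E->R'->G->plug->B
Char 2 ('D'): step: R->7, L=5; D->plug->D->R->H->L->G->refl->A->L'->F->R'->G->plug->B
Char 3 ('H'): step: R->0, L->6 (L advanced); H->plug->H->R->H->L->B->refl->F->L'->G->R'->C->plug->C
Char 4 ('D'): step: R->1, L=6; D->plug->D->R->B->L->E->refl->D->L'->F->R'->B->plug->G
Char 5 ('C'): step: R->2, L=6; C->plug->C->R->A->L->A->refl->G->L'->D->R'->G->plug->B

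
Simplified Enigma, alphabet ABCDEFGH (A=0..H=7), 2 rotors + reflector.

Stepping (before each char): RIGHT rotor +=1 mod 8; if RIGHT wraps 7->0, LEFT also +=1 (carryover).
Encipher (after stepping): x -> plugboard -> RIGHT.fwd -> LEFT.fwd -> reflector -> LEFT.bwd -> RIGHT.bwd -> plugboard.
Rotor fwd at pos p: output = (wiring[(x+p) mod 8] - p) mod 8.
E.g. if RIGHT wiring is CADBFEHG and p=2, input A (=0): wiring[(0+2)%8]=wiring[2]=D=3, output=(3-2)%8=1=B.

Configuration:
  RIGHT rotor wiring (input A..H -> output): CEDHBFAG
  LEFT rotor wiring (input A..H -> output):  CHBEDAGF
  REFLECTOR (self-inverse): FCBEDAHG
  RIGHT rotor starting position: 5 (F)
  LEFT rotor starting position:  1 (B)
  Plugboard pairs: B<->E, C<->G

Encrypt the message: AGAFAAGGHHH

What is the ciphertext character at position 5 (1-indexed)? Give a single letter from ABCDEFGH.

Char 1 ('A'): step: R->6, L=1; A->plug->A->R->C->L->D->refl->E->L'->G->R'->D->plug->D
Char 2 ('G'): step: R->7, L=1; G->plug->C->R->F->L->F->refl->A->L'->B->R'->H->plug->H
Char 3 ('A'): step: R->0, L->2 (L advanced); A->plug->A->R->C->L->B->refl->C->L'->B->R'->E->plug->B
Char 4 ('F'): step: R->1, L=2; F->plug->F->R->H->L->F->refl->A->L'->G->R'->C->plug->G
Char 5 ('A'): step: R->2, L=2; A->plug->A->R->B->L->C->refl->B->L'->C->R'->H->plug->H

H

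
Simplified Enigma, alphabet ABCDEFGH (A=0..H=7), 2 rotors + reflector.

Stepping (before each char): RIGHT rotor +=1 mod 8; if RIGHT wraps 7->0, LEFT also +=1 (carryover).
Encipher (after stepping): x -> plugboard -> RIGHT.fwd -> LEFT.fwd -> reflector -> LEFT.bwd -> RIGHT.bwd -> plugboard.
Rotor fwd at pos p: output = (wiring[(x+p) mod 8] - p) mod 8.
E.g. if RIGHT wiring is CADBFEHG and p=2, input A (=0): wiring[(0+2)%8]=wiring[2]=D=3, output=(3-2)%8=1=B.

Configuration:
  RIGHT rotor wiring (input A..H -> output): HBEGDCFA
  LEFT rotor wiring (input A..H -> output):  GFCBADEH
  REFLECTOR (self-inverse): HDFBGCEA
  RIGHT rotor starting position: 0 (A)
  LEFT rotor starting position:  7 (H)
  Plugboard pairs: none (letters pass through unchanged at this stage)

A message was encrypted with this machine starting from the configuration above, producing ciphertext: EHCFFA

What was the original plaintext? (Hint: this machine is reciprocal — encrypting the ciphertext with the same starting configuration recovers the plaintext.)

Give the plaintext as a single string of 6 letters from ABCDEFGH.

Char 1 ('E'): step: R->1, L=7; E->plug->E->R->B->L->H->refl->A->L'->A->R'->A->plug->A
Char 2 ('H'): step: R->2, L=7; H->plug->H->R->H->L->F->refl->C->L'->E->R'->B->plug->B
Char 3 ('C'): step: R->3, L=7; C->plug->C->R->H->L->F->refl->C->L'->E->R'->F->plug->F
Char 4 ('F'): step: R->4, L=7; F->plug->F->R->F->L->B->refl->D->L'->D->R'->E->plug->E
Char 5 ('F'): step: R->5, L=7; F->plug->F->R->H->L->F->refl->C->L'->E->R'->E->plug->E
Char 6 ('A'): step: R->6, L=7; A->plug->A->R->H->L->F->refl->C->L'->E->R'->H->plug->H

Answer: ABFEEH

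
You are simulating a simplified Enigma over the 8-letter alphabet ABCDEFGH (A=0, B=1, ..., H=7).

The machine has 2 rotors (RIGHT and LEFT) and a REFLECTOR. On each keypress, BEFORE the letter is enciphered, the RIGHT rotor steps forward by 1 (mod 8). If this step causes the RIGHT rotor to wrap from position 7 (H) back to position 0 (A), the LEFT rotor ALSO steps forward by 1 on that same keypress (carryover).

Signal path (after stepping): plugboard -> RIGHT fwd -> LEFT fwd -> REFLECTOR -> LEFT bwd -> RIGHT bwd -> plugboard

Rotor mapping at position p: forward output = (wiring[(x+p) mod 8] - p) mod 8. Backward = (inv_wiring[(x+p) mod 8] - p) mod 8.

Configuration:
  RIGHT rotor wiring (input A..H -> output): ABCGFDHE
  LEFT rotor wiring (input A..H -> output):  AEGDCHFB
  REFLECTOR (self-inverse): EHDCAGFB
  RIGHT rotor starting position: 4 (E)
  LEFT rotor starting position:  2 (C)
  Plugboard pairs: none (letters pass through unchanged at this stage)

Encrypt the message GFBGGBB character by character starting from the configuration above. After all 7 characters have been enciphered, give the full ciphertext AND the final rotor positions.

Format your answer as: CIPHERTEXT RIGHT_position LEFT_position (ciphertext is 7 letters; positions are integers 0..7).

Char 1 ('G'): step: R->5, L=2; G->plug->G->R->B->L->B->refl->H->L'->F->R'->F->plug->F
Char 2 ('F'): step: R->6, L=2; F->plug->F->R->A->L->E->refl->A->L'->C->R'->C->plug->C
Char 3 ('B'): step: R->7, L=2; B->plug->B->R->B->L->B->refl->H->L'->F->R'->A->plug->A
Char 4 ('G'): step: R->0, L->3 (L advanced); G->plug->G->R->H->L->D->refl->C->L'->D->R'->F->plug->F
Char 5 ('G'): step: R->1, L=3; G->plug->G->R->D->L->C->refl->D->L'->H->R'->H->plug->H
Char 6 ('B'): step: R->2, L=3; B->plug->B->R->E->L->G->refl->F->L'->F->R'->E->plug->E
Char 7 ('B'): step: R->3, L=3; B->plug->B->R->C->L->E->refl->A->L'->A->R'->C->plug->C
Final: ciphertext=FCAFHEC, RIGHT=3, LEFT=3

Answer: FCAFHEC 3 3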